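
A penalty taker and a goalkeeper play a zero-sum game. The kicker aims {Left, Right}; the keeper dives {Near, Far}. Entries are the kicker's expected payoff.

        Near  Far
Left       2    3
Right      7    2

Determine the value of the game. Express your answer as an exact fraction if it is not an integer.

Row minima: Left → 2, Right → 2; maximin = 2.
Column maxima: Near → 7, Far → 3; minimax = 3.
2 ≠ 3, so there is no saddle point; optimal play is mixed.
Let the kicker play Left with probability p. Expected payoff against Near: 2p + 7(1−p) = −5p + 7; against Far: 3p + 2(1−p) = p + 2.
Setting these equal: −5p + 7 = p + 2 ⇒ −6p = -5 ⇒ p = 5/6, and the value is (-5)·(5/6) + 7 = 17/6.
For the keeper: with q = P(Near), equating Left's and Right's payoffs gives −q + 3 = 5q + 2 ⇒ q = 1/6.

17/6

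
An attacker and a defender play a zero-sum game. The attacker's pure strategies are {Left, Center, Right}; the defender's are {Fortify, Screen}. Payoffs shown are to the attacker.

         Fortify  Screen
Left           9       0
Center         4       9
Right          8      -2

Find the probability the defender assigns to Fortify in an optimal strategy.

Row minima: Left → 0, Center → 4, Right → -2; maximin = 4.
Column maxima: Fortify → 9, Screen → 9; minimax = 9.
4 ≠ 9, so there is no saddle point; optimal play is mixed.
Right is strictly dominated by Left, so the attacker never plays it.
On the remaining 2×2 (Left, Center vs Fortify, Screen):
Let the attacker play Left with probability p. Expected payoff against Fortify: 9p + 4(1−p) = 5p + 4; against Screen: 0p + 9(1−p) = −9p + 9.
Setting these equal: 5p + 4 = −9p + 9 ⇒ 14p = 5 ⇒ p = 5/14, and the value is (5)·(5/14) + 4 = 81/14.
For the defender: with q = P(Fortify), equating Left's and Center's payoffs gives 9q = −5q + 9 ⇒ q = 9/14.

9/14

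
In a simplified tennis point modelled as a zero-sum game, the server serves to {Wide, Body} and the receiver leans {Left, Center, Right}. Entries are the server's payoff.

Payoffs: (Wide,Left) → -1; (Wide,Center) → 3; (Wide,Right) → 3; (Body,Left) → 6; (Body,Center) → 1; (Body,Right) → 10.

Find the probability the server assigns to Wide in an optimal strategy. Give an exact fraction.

5/9

Row minima: Wide → -1, Body → 1; maximin = 1.
Column maxima: Left → 6, Center → 3, Right → 10; minimax = 3.
1 ≠ 3, so there is no saddle point; optimal play is mixed.
Right is strictly dominated by Left (it gives the server strictly more in every row), so the receiver never plays it.
On the remaining 2×2 (Wide, Body vs Left, Center):
Let the server play Wide with probability p. Expected payoff against Left: (-1)p + 6(1−p) = −7p + 6; against Center: 3p + 1(1−p) = 2p + 1.
Setting these equal: −7p + 6 = 2p + 1 ⇒ −9p = -5 ⇒ p = 5/9, and the value is (-7)·(5/9) + 6 = 19/9.
For the receiver: with q = P(Left), equating Wide's and Body's payoffs gives −4q + 3 = 5q + 1 ⇒ q = 2/9.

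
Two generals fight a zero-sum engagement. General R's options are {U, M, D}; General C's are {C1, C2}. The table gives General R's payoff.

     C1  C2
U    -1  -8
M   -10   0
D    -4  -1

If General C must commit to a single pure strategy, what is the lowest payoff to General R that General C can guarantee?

-1

Column maxima: C1 → -1, C2 → 0.
The smallest of these is -1.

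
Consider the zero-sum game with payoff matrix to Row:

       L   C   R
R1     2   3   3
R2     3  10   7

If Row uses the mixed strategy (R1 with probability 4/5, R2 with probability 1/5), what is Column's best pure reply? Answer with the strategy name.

L

If Column plays L, Row's expected payoff is (4/5)·2 + (1/5)·3 = 11/5.
If Column plays C, Row's expected payoff is (4/5)·3 + (1/5)·10 = 22/5.
If Column plays R, Row's expected payoff is (4/5)·3 + (1/5)·7 = 19/5.
Column minimizes Row's payoff; the smallest is 11/5, so the best response is L.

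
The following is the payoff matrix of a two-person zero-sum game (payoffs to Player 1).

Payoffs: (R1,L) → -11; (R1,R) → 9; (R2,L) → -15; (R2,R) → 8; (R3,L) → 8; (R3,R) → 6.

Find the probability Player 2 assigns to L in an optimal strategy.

Row minima: R1 → -11, R2 → -15, R3 → 6; maximin = 6.
Column maxima: L → 8, R → 9; minimax = 8.
6 ≠ 8, so there is no saddle point; optimal play is mixed.
R2 is strictly dominated by R1, so Player 1 never plays it.
On the remaining 2×2 (R1, R3 vs L, R):
Let Player 1 play R1 with probability p. Expected payoff against L: (-11)p + 8(1−p) = −19p + 8; against R: 9p + 6(1−p) = 3p + 6.
Setting these equal: −19p + 8 = 3p + 6 ⇒ −22p = -2 ⇒ p = 1/11, and the value is (-19)·(1/11) + 8 = 69/11.
For Player 2: with q = P(L), equating R1's and R3's payoffs gives −20q + 9 = 2q + 6 ⇒ q = 3/22.

3/22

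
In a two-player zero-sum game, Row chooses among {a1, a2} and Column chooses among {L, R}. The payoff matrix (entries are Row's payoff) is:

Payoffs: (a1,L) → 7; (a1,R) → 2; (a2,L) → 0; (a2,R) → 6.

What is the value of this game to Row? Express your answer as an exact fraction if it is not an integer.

Row minima: a1 → 2, a2 → 0; maximin = 2.
Column maxima: L → 7, R → 6; minimax = 6.
2 ≠ 6, so there is no saddle point; optimal play is mixed.
Let Row play a1 with probability p. Expected payoff against L: 7p + 0(1−p) = 7p; against R: 2p + 6(1−p) = −4p + 6.
Setting these equal: 7p = −4p + 6 ⇒ 11p = 6 ⇒ p = 6/11, and the value is (7)·(6/11) = 42/11.
For Column: with q = P(L), equating a1's and a2's payoffs gives 5q + 2 = −6q + 6 ⇒ q = 4/11.

42/11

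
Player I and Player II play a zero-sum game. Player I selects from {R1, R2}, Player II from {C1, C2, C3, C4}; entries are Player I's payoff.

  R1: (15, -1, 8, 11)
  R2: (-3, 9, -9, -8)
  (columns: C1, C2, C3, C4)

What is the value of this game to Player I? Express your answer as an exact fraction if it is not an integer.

Row minima: R1 → -1, R2 → -9; maximin = -1.
Column maxima: C1 → 15, C2 → 9, C3 → 8, C4 → 11; minimax = 8.
-1 ≠ 8, so there is no saddle point; optimal play is mixed.
C1 is strictly dominated by C3 (it gives Player I strictly more in every row), so Player II never plays it.
C4 is strictly dominated by C3 (it gives Player I strictly more in every row), so Player II never plays it.
On the remaining 2×2 (R1, R2 vs C2, C3):
Let Player I play R1 with probability p. Expected payoff against C2: (-1)p + 9(1−p) = −10p + 9; against C3: 8p + (-9)(1−p) = 17p − 9.
Setting these equal: −10p + 9 = 17p − 9 ⇒ −27p = -18 ⇒ p = 2/3, and the value is (-10)·(2/3) + 9 = 7/3.
For Player II: with q = P(C2), equating R1's and R2's payoffs gives −9q + 8 = 18q − 9 ⇒ q = 17/27.

7/3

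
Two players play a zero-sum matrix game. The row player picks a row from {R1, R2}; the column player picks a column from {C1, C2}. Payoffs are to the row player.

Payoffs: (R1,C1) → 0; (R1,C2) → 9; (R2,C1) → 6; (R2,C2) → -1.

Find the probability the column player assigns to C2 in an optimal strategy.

3/8

Row minima: R1 → 0, R2 → -1; maximin = 0.
Column maxima: C1 → 6, C2 → 9; minimax = 6.
0 ≠ 6, so there is no saddle point; optimal play is mixed.
Let the row player play R1 with probability p. Expected payoff against C1: 0p + 6(1−p) = −6p + 6; against C2: 9p + (-1)(1−p) = 10p − 1.
Setting these equal: −6p + 6 = 10p − 1 ⇒ −16p = -7 ⇒ p = 7/16, and the value is (-6)·(7/16) + 6 = 27/8.
For the column player: with q = P(C1), equating R1's and R2's payoffs gives −9q + 9 = 7q − 1 ⇒ q = 5/8.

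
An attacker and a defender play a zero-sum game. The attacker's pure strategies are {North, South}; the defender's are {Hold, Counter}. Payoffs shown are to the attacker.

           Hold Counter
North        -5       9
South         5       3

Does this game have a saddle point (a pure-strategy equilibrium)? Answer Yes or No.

Row minima: North → -5, South → 3; maximin = 3.
Column maxima: Hold → 5, Counter → 9; minimax = 5.
3 ≠ 5, so no pure-strategy equilibrium exists.

No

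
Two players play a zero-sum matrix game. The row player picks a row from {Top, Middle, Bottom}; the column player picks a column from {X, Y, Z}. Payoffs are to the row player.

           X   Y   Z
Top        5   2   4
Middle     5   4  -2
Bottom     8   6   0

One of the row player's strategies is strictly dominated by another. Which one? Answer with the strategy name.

Bottom gives a strictly higher payoff than Middle against every column: 8 > 5, 6 > 4, 0 > -2.
So Middle is strictly dominated and the row player never plays it.

Middle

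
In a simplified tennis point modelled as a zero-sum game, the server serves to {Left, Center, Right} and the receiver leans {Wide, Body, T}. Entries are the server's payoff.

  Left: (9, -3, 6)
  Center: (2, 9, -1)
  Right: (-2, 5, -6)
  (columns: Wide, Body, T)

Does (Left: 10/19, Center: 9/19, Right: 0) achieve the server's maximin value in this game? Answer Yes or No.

Yes

Against Wide this mix gives (10/19)·9 + (9/19)·2 = 108/19.
Against Body this mix gives (10/19)·(-3) + (9/19)·9 = 51/19.
Against T this mix gives (10/19)·6 + (9/19)·(-1) = 51/19.
All of the receiver's active replies (Body, T) yield 51/19, and no column does worse for the server. The mix makes the receiver indifferent and guarantees 51/19, so it is optimal.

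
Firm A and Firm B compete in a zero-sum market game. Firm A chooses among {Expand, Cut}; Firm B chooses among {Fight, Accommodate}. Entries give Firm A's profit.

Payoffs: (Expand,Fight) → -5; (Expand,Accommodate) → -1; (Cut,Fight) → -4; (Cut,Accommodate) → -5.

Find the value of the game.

-21/5

Row minima: Expand → -5, Cut → -5; maximin = -5.
Column maxima: Fight → -4, Accommodate → -1; minimax = -4.
-5 ≠ -4, so there is no saddle point; optimal play is mixed.
Let Firm A play Expand with probability p. Expected payoff against Fight: (-5)p + (-4)(1−p) = −p − 4; against Accommodate: (-1)p + (-5)(1−p) = 4p − 5.
Setting these equal: −p − 4 = 4p − 5 ⇒ −5p = -1 ⇒ p = 1/5, and the value is (-1)·(1/5) − 4 = -21/5.
For Firm B: with q = P(Fight), equating Expand's and Cut's payoffs gives −4q − 1 = q − 5 ⇒ q = 4/5.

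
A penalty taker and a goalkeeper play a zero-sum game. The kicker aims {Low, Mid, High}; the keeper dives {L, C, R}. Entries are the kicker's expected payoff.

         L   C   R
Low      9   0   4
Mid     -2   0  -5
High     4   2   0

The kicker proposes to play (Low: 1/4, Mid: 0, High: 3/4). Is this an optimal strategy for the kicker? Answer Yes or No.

No

Against L this mix gives (1/4)·9 + (3/4)·4 = 21/4.
Against C this mix gives (1/4)·0 + (3/4)·2 = 3/2.
Against R this mix gives (1/4)·4 + (3/4)·0 = 1.
The keeper will play R, holding the kicker to 1. Shifting weight toward the row that does better against R would raise this floor (the equalizing mix achieves 4/3 against both R and C), so the proposed strategy is not optimal.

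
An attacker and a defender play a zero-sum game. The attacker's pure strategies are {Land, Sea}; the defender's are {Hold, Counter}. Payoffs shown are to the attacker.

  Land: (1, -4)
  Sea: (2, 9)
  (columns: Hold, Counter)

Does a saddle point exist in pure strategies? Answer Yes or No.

Row minima: Land → -4, Sea → 2; maximin = 2.
Column maxima: Hold → 2, Counter → 9; minimax = 2.
maximin = minimax = 2, so a saddle point exists.

Yes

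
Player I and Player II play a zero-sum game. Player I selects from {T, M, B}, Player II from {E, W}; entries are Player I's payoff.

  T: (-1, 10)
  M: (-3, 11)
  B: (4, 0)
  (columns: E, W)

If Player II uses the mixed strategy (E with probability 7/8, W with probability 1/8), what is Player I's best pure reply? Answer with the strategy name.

B

Expected payoff of T: (7/8)·(-1) + (1/8)·10 = 3/8.
Expected payoff of M: (7/8)·(-3) + (1/8)·11 = -5/4.
Expected payoff of B: (7/8)·4 + (1/8)·0 = 7/2.
The largest is 7/2, so Player I's best response is B.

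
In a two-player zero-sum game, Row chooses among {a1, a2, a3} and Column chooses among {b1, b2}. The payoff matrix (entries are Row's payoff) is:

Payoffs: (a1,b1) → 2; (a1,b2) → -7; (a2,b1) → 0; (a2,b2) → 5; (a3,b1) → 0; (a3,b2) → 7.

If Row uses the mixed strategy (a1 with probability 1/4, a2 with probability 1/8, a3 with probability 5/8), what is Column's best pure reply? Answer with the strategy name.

b1

If Column plays b1, Row's expected payoff is (1/4)·2 + (1/8)·0 + (5/8)·0 = 1/2.
If Column plays b2, Row's expected payoff is (1/4)·(-7) + (1/8)·5 + (5/8)·7 = 13/4.
Column minimizes Row's payoff; the smallest is 1/2, so the best response is b1.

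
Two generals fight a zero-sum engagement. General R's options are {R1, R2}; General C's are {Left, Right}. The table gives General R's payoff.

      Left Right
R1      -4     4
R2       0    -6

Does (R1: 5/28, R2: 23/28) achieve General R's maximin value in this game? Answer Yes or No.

Against Left this mix gives (5/28)·(-4) + (23/28)·0 = -5/7.
Against Right this mix gives (5/28)·4 + (23/28)·(-6) = -59/14.
General C will play Right, holding General R to -59/14. Shifting weight toward the row that does better against Right would raise this floor (the equalizing mix achieves -12/7 against both Right and Left), so the proposed strategy is not optimal.

No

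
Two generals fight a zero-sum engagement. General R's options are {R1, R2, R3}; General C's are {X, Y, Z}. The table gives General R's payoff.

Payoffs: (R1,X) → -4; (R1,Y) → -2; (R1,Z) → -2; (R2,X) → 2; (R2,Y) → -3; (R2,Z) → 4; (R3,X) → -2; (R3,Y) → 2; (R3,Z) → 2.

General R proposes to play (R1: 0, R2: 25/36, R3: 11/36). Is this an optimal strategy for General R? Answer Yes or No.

Against X this mix gives (25/36)·2 + (11/36)·(-2) = 7/9.
Against Y this mix gives (25/36)·(-3) + (11/36)·2 = -53/36.
Against Z this mix gives (25/36)·4 + (11/36)·2 = 61/18.
General C will play Y, holding General R to -53/36. Shifting weight toward the row that does better against Y would raise this floor (the equalizing mix achieves -2/9 against both Y and X), so the proposed strategy is not optimal.

No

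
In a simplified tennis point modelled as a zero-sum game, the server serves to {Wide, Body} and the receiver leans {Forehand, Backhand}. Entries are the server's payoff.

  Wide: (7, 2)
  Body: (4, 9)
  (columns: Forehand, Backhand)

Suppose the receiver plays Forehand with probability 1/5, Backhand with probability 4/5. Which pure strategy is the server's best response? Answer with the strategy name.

Expected payoff of Wide: (1/5)·7 + (4/5)·2 = 3.
Expected payoff of Body: (1/5)·4 + (4/5)·9 = 8.
The largest is 8, so the server's best response is Body.

Body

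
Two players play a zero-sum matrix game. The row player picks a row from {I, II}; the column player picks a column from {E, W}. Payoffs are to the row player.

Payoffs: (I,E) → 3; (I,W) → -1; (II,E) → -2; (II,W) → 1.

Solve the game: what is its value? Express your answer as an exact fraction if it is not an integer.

Row minima: I → -1, II → -2; maximin = -1.
Column maxima: E → 3, W → 1; minimax = 1.
-1 ≠ 1, so there is no saddle point; optimal play is mixed.
Let the row player play I with probability p. Expected payoff against E: 3p + (-2)(1−p) = 5p − 2; against W: (-1)p + 1(1−p) = −2p + 1.
Setting these equal: 5p − 2 = −2p + 1 ⇒ 7p = 3 ⇒ p = 3/7, and the value is (5)·(3/7) − 2 = 1/7.
For the column player: with q = P(E), equating I's and II's payoffs gives 4q − 1 = −3q + 1 ⇒ q = 2/7.

1/7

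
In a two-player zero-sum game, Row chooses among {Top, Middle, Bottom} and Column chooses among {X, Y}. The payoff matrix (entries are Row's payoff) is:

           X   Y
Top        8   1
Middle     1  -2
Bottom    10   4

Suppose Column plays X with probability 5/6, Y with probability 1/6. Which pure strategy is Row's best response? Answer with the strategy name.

Expected payoff of Top: (5/6)·8 + (1/6)·1 = 41/6.
Expected payoff of Middle: (5/6)·1 + (1/6)·(-2) = 1/2.
Expected payoff of Bottom: (5/6)·10 + (1/6)·4 = 9.
The largest is 9, so Row's best response is Bottom.

Bottom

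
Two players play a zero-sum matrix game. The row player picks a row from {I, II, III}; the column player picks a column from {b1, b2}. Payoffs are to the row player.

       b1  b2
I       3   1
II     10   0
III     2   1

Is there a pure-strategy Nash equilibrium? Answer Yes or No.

Yes

Row minima: I → 1, II → 0, III → 1; maximin = 1.
Column maxima: b1 → 10, b2 → 1; minimax = 1.
maximin = minimax = 1, so a saddle point exists.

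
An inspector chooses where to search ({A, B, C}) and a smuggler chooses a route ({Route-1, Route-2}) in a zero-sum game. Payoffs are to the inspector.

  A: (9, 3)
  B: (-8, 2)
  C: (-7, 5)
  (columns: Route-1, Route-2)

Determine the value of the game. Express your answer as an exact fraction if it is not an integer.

11/3

Row minima: A → 3, B → -8, C → -7; maximin = 3.
Column maxima: Route-1 → 9, Route-2 → 5; minimax = 5.
3 ≠ 5, so there is no saddle point; optimal play is mixed.
B is strictly dominated by A, so the inspector never plays it.
On the remaining 2×2 (A, C vs Route-1, Route-2):
Let the inspector play A with probability p. Expected payoff against Route-1: 9p + (-7)(1−p) = 16p − 7; against Route-2: 3p + 5(1−p) = −2p + 5.
Setting these equal: 16p − 7 = −2p + 5 ⇒ 18p = 12 ⇒ p = 2/3, and the value is (16)·(2/3) − 7 = 11/3.
For the smuggler: with q = P(Route-1), equating A's and C's payoffs gives 6q + 3 = −12q + 5 ⇒ q = 1/9.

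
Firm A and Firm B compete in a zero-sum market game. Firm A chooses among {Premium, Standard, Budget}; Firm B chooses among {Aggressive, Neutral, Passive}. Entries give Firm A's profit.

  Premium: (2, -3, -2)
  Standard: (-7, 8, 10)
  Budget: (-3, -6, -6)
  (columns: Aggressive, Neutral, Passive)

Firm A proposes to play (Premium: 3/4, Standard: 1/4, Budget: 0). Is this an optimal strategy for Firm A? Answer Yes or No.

Against Aggressive this mix gives (3/4)·2 + (1/4)·(-7) = -1/4.
Against Neutral this mix gives (3/4)·(-3) + (1/4)·8 = -1/4.
Against Passive this mix gives (3/4)·(-2) + (1/4)·10 = 1.
All of Firm B's active replies (Aggressive, Neutral) yield -1/4, and no column does worse for Firm A. The mix makes Firm B indifferent and guarantees -1/4, so it is optimal.

Yes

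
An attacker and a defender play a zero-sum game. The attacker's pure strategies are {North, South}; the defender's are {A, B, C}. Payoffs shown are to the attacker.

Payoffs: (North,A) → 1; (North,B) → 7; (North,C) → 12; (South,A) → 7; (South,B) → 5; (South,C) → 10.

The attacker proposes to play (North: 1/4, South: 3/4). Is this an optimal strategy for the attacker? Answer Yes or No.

Yes

Against A this mix gives (1/4)·1 + (3/4)·7 = 11/2.
Against B this mix gives (1/4)·7 + (3/4)·5 = 11/2.
Against C this mix gives (1/4)·12 + (3/4)·10 = 21/2.
All of the defender's active replies (A, B) yield 11/2, and no column does worse for the attacker. The mix makes the defender indifferent and guarantees 11/2, so it is optimal.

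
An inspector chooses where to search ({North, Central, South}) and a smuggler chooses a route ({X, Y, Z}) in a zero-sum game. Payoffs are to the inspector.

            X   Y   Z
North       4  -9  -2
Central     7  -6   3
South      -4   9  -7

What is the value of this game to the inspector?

Row minima: North → -9, Central → -6, South → -7; maximin = -6.
Column maxima: X → 7, Y → 9, Z → 3; minimax = 3.
-6 ≠ 3, so there is no saddle point; optimal play is mixed.
North is strictly dominated by Central, so the inspector never plays it.
X is strictly dominated by Z (it gives the inspector strictly more in every row), so the smuggler never plays it.
On the remaining 2×2 (Central, South vs Y, Z):
Let the inspector play Central with probability p. Expected payoff against Y: (-6)p + 9(1−p) = −15p + 9; against Z: 3p + (-7)(1−p) = 10p − 7.
Setting these equal: −15p + 9 = 10p − 7 ⇒ −25p = -16 ⇒ p = 16/25, and the value is (-15)·(16/25) + 9 = -3/5.
For the smuggler: with q = P(Y), equating Central's and South's payoffs gives −9q + 3 = 16q − 7 ⇒ q = 2/5.

-3/5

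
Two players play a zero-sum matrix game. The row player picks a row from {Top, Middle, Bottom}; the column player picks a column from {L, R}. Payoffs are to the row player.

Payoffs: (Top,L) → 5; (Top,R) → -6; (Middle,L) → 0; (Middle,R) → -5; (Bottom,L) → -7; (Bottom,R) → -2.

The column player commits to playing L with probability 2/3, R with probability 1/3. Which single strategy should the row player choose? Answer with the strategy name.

Top

Expected payoff of Top: (2/3)·5 + (1/3)·(-6) = 4/3.
Expected payoff of Middle: (2/3)·0 + (1/3)·(-5) = -5/3.
Expected payoff of Bottom: (2/3)·(-7) + (1/3)·(-2) = -16/3.
The largest is 4/3, so the row player's best response is Top.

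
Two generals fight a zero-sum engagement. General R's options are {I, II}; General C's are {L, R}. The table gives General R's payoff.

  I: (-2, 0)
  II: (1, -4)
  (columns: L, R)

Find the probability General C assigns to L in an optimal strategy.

4/7

Row minima: I → -2, II → -4; maximin = -2.
Column maxima: L → 1, R → 0; minimax = 0.
-2 ≠ 0, so there is no saddle point; optimal play is mixed.
Let General R play I with probability p. Expected payoff against L: (-2)p + 1(1−p) = −3p + 1; against R: 0p + (-4)(1−p) = 4p − 4.
Setting these equal: −3p + 1 = 4p − 4 ⇒ −7p = -5 ⇒ p = 5/7, and the value is (-3)·(5/7) + 1 = -8/7.
For General C: with q = P(L), equating I's and II's payoffs gives −2q = 5q − 4 ⇒ q = 4/7.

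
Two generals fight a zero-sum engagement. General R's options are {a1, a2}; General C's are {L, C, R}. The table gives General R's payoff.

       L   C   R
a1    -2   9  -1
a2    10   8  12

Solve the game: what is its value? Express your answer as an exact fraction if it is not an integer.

Row minima: a1 → -2, a2 → 8; maximin = 8.
Column maxima: L → 10, C → 9, R → 12; minimax = 9.
8 ≠ 9, so there is no saddle point; optimal play is mixed.
R is strictly dominated by L (it gives General R strictly more in every row), so General C never plays it.
On the remaining 2×2 (a1, a2 vs L, C):
Let General R play a1 with probability p. Expected payoff against L: (-2)p + 10(1−p) = −12p + 10; against C: 9p + 8(1−p) = p + 8.
Setting these equal: −12p + 10 = p + 8 ⇒ −13p = -2 ⇒ p = 2/13, and the value is (-12)·(2/13) + 10 = 106/13.
For General C: with q = P(L), equating a1's and a2's payoffs gives −11q + 9 = 2q + 8 ⇒ q = 1/13.

106/13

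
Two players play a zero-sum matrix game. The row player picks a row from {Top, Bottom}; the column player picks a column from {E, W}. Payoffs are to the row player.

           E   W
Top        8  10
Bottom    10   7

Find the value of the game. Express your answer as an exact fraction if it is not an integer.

44/5

Row minima: Top → 8, Bottom → 7; maximin = 8.
Column maxima: E → 10, W → 10; minimax = 10.
8 ≠ 10, so there is no saddle point; optimal play is mixed.
Let the row player play Top with probability p. Expected payoff against E: 8p + 10(1−p) = −2p + 10; against W: 10p + 7(1−p) = 3p + 7.
Setting these equal: −2p + 10 = 3p + 7 ⇒ −5p = -3 ⇒ p = 3/5, and the value is (-2)·(3/5) + 10 = 44/5.
For the column player: with q = P(E), equating Top's and Bottom's payoffs gives −2q + 10 = 3q + 7 ⇒ q = 3/5.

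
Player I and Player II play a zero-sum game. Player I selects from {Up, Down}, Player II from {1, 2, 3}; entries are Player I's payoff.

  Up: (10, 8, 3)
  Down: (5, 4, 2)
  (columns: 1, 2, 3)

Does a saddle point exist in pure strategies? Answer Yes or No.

Row minima: Up → 3, Down → 2; maximin = 3.
Column maxima: 1 → 10, 2 → 8, 3 → 3; minimax = 3.
maximin = minimax = 3, so a saddle point exists.

Yes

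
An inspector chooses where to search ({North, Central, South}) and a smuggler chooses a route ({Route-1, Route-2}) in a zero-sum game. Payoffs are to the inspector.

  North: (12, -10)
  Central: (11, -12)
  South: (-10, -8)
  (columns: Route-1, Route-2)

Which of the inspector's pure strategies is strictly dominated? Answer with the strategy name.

Central

North gives a strictly higher payoff than Central against every column: 12 > 11, -10 > -12.
So Central is strictly dominated and the inspector never plays it.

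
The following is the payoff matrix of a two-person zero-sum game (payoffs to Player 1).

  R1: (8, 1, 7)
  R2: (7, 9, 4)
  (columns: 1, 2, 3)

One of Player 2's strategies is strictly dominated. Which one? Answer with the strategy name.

1

3 holds Player 1's payoff strictly below 1 in every row: 7 < 8, 4 < 7.
So 1 is strictly dominated for Player 2.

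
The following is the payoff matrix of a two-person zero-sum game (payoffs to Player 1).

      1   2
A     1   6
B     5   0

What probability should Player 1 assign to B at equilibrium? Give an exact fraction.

1/2

Row minima: A → 1, B → 0; maximin = 1.
Column maxima: 1 → 5, 2 → 6; minimax = 5.
1 ≠ 5, so there is no saddle point; optimal play is mixed.
Let Player 1 play A with probability p. Expected payoff against 1: 1p + 5(1−p) = −4p + 5; against 2: 6p + 0(1−p) = 6p.
Setting these equal: −4p + 5 = 6p ⇒ −10p = -5 ⇒ p = 1/2, and the value is (-4)·(1/2) + 5 = 3.
For Player 2: with q = P(1), equating A's and B's payoffs gives −5q + 6 = 5q ⇒ q = 3/5.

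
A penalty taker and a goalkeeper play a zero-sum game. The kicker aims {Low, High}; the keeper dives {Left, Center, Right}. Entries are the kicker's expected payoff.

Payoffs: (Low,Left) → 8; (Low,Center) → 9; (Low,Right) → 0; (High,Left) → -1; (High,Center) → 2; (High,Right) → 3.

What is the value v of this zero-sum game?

Row minima: Low → 0, High → -1; maximin = 0.
Column maxima: Left → 8, Center → 9, Right → 3; minimax = 3.
0 ≠ 3, so there is no saddle point; optimal play is mixed.
Center is strictly dominated by Left (it gives the kicker strictly more in every row), so the keeper never plays it.
On the remaining 2×2 (Low, High vs Left, Right):
Let the kicker play Low with probability p. Expected payoff against Left: 8p + (-1)(1−p) = 9p − 1; against Right: 0p + 3(1−p) = −3p + 3.
Setting these equal: 9p − 1 = −3p + 3 ⇒ 12p = 4 ⇒ p = 1/3, and the value is (9)·(1/3) − 1 = 2.
For the keeper: with q = P(Left), equating Low's and High's payoffs gives 8q = −4q + 3 ⇒ q = 1/4.

2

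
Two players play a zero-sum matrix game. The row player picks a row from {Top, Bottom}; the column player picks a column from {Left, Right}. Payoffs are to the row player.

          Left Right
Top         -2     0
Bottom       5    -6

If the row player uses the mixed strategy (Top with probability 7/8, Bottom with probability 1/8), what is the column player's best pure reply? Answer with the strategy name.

Left

If the column player plays Left, the row player's expected payoff is (7/8)·(-2) + (1/8)·5 = -9/8.
If the column player plays Right, the row player's expected payoff is (7/8)·0 + (1/8)·(-6) = -3/4.
The column player minimizes the row player's payoff; the smallest is -9/8, so the best response is Left.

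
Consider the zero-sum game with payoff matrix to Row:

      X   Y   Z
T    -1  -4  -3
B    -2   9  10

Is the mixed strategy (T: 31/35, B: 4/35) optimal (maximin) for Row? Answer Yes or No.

Against X this mix gives (31/35)·(-1) + (4/35)·(-2) = -39/35.
Against Y this mix gives (31/35)·(-4) + (4/35)·9 = -88/35.
Against Z this mix gives (31/35)·(-3) + (4/35)·10 = -53/35.
Column will play Y, holding Row to -88/35. Shifting weight toward the row that does better against Y would raise this floor (the equalizing mix achieves -17/14 against both Y and X), so the proposed strategy is not optimal.

No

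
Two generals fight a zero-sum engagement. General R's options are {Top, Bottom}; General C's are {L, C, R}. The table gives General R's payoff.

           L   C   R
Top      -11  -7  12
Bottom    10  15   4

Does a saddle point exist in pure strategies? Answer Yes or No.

Row minima: Top → -11, Bottom → 4; maximin = 4.
Column maxima: L → 10, C → 15, R → 12; minimax = 10.
4 ≠ 10, so no pure-strategy equilibrium exists.

No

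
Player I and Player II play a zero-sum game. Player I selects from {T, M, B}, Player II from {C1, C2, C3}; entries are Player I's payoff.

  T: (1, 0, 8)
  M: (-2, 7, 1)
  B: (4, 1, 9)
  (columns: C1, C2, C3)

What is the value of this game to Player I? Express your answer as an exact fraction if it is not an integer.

Row minima: T → 0, M → -2, B → 1; maximin = 1.
Column maxima: C1 → 4, C2 → 7, C3 → 9; minimax = 4.
1 ≠ 4, so there is no saddle point; optimal play is mixed.
T is strictly dominated by B, so Player I never plays it.
C3 is strictly dominated by C1 (it gives Player I strictly more in every row), so Player II never plays it.
On the remaining 2×2 (M, B vs C1, C2):
Let Player I play M with probability p. Expected payoff against C1: (-2)p + 4(1−p) = −6p + 4; against C2: 7p + 1(1−p) = 6p + 1.
Setting these equal: −6p + 4 = 6p + 1 ⇒ −12p = -3 ⇒ p = 1/4, and the value is (-6)·(1/4) + 4 = 5/2.
For Player II: with q = P(C1), equating M's and B's payoffs gives −9q + 7 = 3q + 1 ⇒ q = 1/2.

5/2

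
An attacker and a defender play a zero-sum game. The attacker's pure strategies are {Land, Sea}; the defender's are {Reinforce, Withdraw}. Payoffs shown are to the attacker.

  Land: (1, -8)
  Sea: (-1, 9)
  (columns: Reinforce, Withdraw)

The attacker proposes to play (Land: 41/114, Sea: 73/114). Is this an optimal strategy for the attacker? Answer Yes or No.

No

Against Reinforce this mix gives (41/114)·1 + (73/114)·(-1) = -16/57.
Against Withdraw this mix gives (41/114)·(-8) + (73/114)·9 = 329/114.
The defender will play Reinforce, holding the attacker to -16/57. Shifting weight toward the row that does better against Reinforce would raise this floor (the equalizing mix achieves 1/19 against both Reinforce and Withdraw), so the proposed strategy is not optimal.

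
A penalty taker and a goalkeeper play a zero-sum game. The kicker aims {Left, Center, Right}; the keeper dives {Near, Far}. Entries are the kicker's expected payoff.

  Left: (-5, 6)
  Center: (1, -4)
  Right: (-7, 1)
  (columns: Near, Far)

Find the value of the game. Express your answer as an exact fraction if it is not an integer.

Row minima: Left → -5, Center → -4, Right → -7; maximin = -4.
Column maxima: Near → 1, Far → 6; minimax = 1.
-4 ≠ 1, so there is no saddle point; optimal play is mixed.
Right is strictly dominated by Left, so the kicker never plays it.
On the remaining 2×2 (Left, Center vs Near, Far):
Let the kicker play Left with probability p. Expected payoff against Near: (-5)p + 1(1−p) = −6p + 1; against Far: 6p + (-4)(1−p) = 10p − 4.
Setting these equal: −6p + 1 = 10p − 4 ⇒ −16p = -5 ⇒ p = 5/16, and the value is (-6)·(5/16) + 1 = -7/8.
For the keeper: with q = P(Near), equating Left's and Center's payoffs gives −11q + 6 = 5q − 4 ⇒ q = 5/8.

-7/8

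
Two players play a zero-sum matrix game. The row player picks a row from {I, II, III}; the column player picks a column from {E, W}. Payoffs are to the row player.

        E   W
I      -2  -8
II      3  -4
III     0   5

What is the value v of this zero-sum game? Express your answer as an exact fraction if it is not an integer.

5/4

Row minima: I → -8, II → -4, III → 0; maximin = 0.
Column maxima: E → 3, W → 5; minimax = 3.
0 ≠ 3, so there is no saddle point; optimal play is mixed.
I is strictly dominated by II, so the row player never plays it.
On the remaining 2×2 (II, III vs E, W):
Let the row player play II with probability p. Expected payoff against E: 3p + 0(1−p) = 3p; against W: (-4)p + 5(1−p) = −9p + 5.
Setting these equal: 3p = −9p + 5 ⇒ 12p = 5 ⇒ p = 5/12, and the value is (3)·(5/12) = 5/4.
For the column player: with q = P(E), equating II's and III's payoffs gives 7q − 4 = −5q + 5 ⇒ q = 3/4.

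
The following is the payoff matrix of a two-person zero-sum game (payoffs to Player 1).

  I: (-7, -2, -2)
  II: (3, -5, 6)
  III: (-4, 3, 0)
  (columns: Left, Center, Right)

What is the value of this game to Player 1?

Row minima: I → -7, II → -5, III → -4; maximin = -4.
Column maxima: Left → 3, Center → 3, Right → 6; minimax = 3.
-4 ≠ 3, so there is no saddle point; optimal play is mixed.
I is strictly dominated by III, so Player 1 never plays it.
Right is strictly dominated by Left (it gives Player 1 strictly more in every row), so Player 2 never plays it.
On the remaining 2×2 (II, III vs Left, Center):
Let Player 1 play II with probability p. Expected payoff against Left: 3p + (-4)(1−p) = 7p − 4; against Center: (-5)p + 3(1−p) = −8p + 3.
Setting these equal: 7p − 4 = −8p + 3 ⇒ 15p = 7 ⇒ p = 7/15, and the value is (7)·(7/15) − 4 = -11/15.
For Player 2: with q = P(Left), equating II's and III's payoffs gives 8q − 5 = −7q + 3 ⇒ q = 8/15.

-11/15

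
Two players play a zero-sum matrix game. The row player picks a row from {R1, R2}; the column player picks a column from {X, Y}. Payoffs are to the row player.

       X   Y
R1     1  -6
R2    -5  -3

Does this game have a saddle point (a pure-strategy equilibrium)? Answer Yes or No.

No

Row minima: R1 → -6, R2 → -5; maximin = -5.
Column maxima: X → 1, Y → -3; minimax = -3.
-5 ≠ -3, so no pure-strategy equilibrium exists.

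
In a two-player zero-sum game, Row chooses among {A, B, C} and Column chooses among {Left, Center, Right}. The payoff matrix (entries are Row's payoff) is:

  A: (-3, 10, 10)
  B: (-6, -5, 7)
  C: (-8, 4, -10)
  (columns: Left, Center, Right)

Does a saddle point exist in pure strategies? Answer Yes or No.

Yes

Row minima: A → -3, B → -6, C → -10; maximin = -3.
Column maxima: Left → -3, Center → 10, Right → 10; minimax = -3.
maximin = minimax = -3, so a saddle point exists.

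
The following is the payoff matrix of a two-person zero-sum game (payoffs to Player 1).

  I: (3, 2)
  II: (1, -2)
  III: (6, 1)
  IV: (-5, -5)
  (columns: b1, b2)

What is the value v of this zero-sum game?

2

Row minima: I → 2, II → -2, III → 1, IV → -5; maximin = 2.
Column maxima: b1 → 6, b2 → 2; minimax = 2.
Since maximin = minimax = 2, there is a saddle point and the value is 2.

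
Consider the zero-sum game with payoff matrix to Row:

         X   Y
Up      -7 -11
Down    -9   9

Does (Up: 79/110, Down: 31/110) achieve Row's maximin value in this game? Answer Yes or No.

Against X this mix gives (79/110)·(-7) + (31/110)·(-9) = -416/55.
Against Y this mix gives (79/110)·(-11) + (31/110)·9 = -59/11.
Column will play X, holding Row to -416/55. Shifting weight toward the row that does better against X would raise this floor (the equalizing mix achieves -81/11 against both X and Y), so the proposed strategy is not optimal.

No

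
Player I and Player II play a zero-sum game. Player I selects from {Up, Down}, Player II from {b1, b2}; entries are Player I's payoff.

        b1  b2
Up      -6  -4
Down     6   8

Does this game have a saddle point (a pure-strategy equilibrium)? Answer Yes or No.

Yes

Row minima: Up → -6, Down → 6; maximin = 6.
Column maxima: b1 → 6, b2 → 8; minimax = 6.
maximin = minimax = 6, so a saddle point exists.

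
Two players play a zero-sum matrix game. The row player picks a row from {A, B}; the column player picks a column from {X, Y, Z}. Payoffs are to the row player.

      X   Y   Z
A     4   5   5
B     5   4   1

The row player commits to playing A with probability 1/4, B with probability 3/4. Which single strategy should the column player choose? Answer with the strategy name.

Z

If the column player plays X, the row player's expected payoff is (1/4)·4 + (3/4)·5 = 19/4.
If the column player plays Y, the row player's expected payoff is (1/4)·5 + (3/4)·4 = 17/4.
If the column player plays Z, the row player's expected payoff is (1/4)·5 + (3/4)·1 = 2.
The column player minimizes the row player's payoff; the smallest is 2, so the best response is Z.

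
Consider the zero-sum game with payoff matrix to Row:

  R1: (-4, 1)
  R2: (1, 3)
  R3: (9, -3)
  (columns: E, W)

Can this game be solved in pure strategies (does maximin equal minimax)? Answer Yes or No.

No

Row minima: R1 → -4, R2 → 1, R3 → -3; maximin = 1.
Column maxima: E → 9, W → 3; minimax = 3.
1 ≠ 3, so no pure-strategy equilibrium exists.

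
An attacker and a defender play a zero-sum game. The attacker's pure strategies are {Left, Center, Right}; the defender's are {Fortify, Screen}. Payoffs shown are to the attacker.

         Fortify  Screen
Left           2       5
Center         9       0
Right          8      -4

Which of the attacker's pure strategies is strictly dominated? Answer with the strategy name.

Right

Center gives a strictly higher payoff than Right against every column: 9 > 8, 0 > -4.
So Right is strictly dominated and the attacker never plays it.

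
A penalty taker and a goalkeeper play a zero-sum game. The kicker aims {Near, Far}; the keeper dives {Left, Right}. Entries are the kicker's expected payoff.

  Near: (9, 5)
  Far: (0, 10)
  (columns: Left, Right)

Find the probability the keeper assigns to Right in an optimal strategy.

9/14

Row minima: Near → 5, Far → 0; maximin = 5.
Column maxima: Left → 9, Right → 10; minimax = 9.
5 ≠ 9, so there is no saddle point; optimal play is mixed.
Let the kicker play Near with probability p. Expected payoff against Left: 9p + 0(1−p) = 9p; against Right: 5p + 10(1−p) = −5p + 10.
Setting these equal: 9p = −5p + 10 ⇒ 14p = 10 ⇒ p = 5/7, and the value is (9)·(5/7) = 45/7.
For the keeper: with q = P(Left), equating Near's and Far's payoffs gives 4q + 5 = −10q + 10 ⇒ q = 5/14.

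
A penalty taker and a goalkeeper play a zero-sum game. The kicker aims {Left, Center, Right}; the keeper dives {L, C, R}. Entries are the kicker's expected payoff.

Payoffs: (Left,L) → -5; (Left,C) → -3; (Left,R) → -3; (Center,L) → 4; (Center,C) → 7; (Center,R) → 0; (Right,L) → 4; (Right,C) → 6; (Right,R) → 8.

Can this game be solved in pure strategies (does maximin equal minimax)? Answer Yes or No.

Yes

Row minima: Left → -5, Center → 0, Right → 4; maximin = 4.
Column maxima: L → 4, C → 7, R → 8; minimax = 4.
maximin = minimax = 4, so a saddle point exists.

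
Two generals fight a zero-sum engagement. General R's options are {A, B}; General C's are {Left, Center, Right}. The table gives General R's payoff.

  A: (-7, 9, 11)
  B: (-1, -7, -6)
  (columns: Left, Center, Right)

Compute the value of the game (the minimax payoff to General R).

Row minima: A → -7, B → -7; maximin = -7.
Column maxima: Left → -1, Center → 9, Right → 11; minimax = -1.
-7 ≠ -1, so there is no saddle point; optimal play is mixed.
Right is strictly dominated by Center (it gives General R strictly more in every row), so General C never plays it.
On the remaining 2×2 (A, B vs Left, Center):
Let General R play A with probability p. Expected payoff against Left: (-7)p + (-1)(1−p) = −6p − 1; against Center: 9p + (-7)(1−p) = 16p − 7.
Setting these equal: −6p − 1 = 16p − 7 ⇒ −22p = -6 ⇒ p = 3/11, and the value is (-6)·(3/11) − 1 = -29/11.
For General C: with q = P(Left), equating A's and B's payoffs gives −16q + 9 = 6q − 7 ⇒ q = 8/11.

-29/11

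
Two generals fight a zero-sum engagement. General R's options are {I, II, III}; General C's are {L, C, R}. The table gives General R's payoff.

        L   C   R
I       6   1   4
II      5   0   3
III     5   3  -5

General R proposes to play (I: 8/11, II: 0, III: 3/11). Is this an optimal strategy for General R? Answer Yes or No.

Yes

Against L this mix gives (8/11)·6 + (3/11)·5 = 63/11.
Against C this mix gives (8/11)·1 + (3/11)·3 = 17/11.
Against R this mix gives (8/11)·4 + (3/11)·(-5) = 17/11.
All of General C's active replies (C, R) yield 17/11, and no column does worse for General R. The mix makes General C indifferent and guarantees 17/11, so it is optimal.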